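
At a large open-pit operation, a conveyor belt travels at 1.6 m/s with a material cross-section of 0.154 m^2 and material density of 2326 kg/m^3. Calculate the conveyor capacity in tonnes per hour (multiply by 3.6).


Volumetric flow = speed * area
= 1.6 * 0.154 = 0.2464 m^3/s
Mass flow = volumetric * density
= 0.2464 * 2326 = 573.1264 kg/s
Convert to t/h: multiply by 3.6
Capacity = 573.1264 * 3.6
= 2063.255 t/h

2063.255 t/h


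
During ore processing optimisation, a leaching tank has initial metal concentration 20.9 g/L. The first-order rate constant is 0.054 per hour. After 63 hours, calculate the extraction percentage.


Compute the exponent:
-k * t = -0.054 * 63 = -3.402
Remaining concentration:
C = 20.9 * exp(-3.402)
= 20.9 * 0.03330659012
= 0.6961077336 g/L
Extracted = 20.9 - 0.6961077336 = 20.20389227 g/L
Extraction % = 20.20389227 / 20.9 * 100
= 96.6693%

96.6693%


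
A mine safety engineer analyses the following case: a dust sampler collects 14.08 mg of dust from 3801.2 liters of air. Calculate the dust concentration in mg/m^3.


Convert liters to m^3: 1 m^3 = 1000 L
Concentration = mass / volume * 1000
= 14.08 / 3801.2 * 1000
= 0.003704093444 * 1000
= 3.7041 mg/m^3

3.7041 mg/m^3


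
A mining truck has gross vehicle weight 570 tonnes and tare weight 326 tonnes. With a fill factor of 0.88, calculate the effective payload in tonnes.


214.72 tonnes

Maximum payload = gross - tare
= 570 - 326 = 244 tonnes
Effective payload = max payload * fill factor
= 244 * 0.88
= 214.72 tonnes


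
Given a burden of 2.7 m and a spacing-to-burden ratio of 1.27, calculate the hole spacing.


Spacing = burden * ratio
= 2.7 * 1.27
= 3.429 m

3.429 m


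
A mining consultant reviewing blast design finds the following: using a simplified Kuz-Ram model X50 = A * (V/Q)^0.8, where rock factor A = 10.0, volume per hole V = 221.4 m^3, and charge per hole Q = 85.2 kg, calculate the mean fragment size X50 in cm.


21.4679 cm

Compute V/Q:
V/Q = 221.4 / 85.2 = 2.598591549
Raise to the power 0.8:
(V/Q)^0.8 = 2.598591549^0.8 = 2.14679422
Multiply by A:
X50 = 10.0 * 2.14679422
= 21.4679 cm


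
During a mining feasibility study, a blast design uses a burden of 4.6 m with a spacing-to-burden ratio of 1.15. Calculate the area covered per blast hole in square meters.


24.334 m^2

First, find the spacing:
Spacing = burden * ratio = 4.6 * 1.15
= 5.29 m
Then, calculate the area:
Area = burden * spacing = 4.6 * 5.29
= 24.334 m^2


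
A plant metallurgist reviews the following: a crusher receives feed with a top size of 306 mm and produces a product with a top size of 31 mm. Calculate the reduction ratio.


Reduction ratio = feed size / product size
= 306 / 31
= 9.871

9.871


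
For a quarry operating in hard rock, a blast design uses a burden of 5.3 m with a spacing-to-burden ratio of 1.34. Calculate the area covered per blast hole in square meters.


First, find the spacing:
Spacing = burden * ratio = 5.3 * 1.34
= 7.102 m
Then, calculate the area:
Area = burden * spacing = 5.3 * 7.102
= 37.6406 m^2

37.6406 m^2


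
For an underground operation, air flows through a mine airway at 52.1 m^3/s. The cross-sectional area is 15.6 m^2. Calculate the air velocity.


Velocity = flow rate / cross-sectional area
= 52.1 / 15.6
= 3.3397 m/s

3.3397 m/s


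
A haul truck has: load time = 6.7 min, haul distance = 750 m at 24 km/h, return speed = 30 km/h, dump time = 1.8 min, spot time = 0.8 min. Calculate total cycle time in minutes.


12.675 min

Convert haul speed to m/min: 24 * 1000/60 = 400 m/min
Haul time = 750 / 400 = 1.875 min
Convert return speed to m/min: 30 * 1000/60 = 500 m/min
Return time = 750 / 500 = 1.5 min
Total cycle time:
= 6.7 + 1.875 + 1.8 + 1.5 + 0.8
= 12.675 min


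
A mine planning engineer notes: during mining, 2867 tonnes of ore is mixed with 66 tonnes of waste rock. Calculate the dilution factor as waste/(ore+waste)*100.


Total material = ore + waste
= 2867 + 66 = 2933 tonnes
Dilution = waste / total * 100
= 66 / 2933 * 100
= 0.02250255711 * 100
= 2.2503%

2.2503%


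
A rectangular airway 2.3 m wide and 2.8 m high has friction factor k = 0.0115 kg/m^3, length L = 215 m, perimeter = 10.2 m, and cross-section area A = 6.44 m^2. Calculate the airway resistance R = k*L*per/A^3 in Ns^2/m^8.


Compute the numerator:
k * L * per = 0.0115 * 215 * 10.2
= 25.2195
Compute the denominator:
A^3 = 6.44^3 = 267.089984
Resistance:
R = 25.2195 / 267.089984
= 0.0944 Ns^2/m^8

0.0944 Ns^2/m^8


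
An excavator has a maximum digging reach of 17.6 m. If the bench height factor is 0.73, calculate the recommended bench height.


Bench height = reach * factor
= 17.6 * 0.73
= 12.848 m

12.848 m


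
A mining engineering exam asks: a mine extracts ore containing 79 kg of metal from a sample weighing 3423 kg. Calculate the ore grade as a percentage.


2.3079%

Ore grade = (metal mass / ore mass) * 100
= (79 / 3423) * 100
= 0.02307917032 * 100
= 2.3079%


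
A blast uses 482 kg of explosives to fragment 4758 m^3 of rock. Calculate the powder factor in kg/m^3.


Powder factor = explosive mass / rock volume
= 482 / 4758
= 0.1013 kg/m^3

0.1013 kg/m^3


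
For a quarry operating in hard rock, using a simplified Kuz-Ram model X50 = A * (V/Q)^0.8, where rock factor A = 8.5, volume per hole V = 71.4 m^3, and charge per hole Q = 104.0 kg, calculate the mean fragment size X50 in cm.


Compute V/Q:
V/Q = 71.4 / 104.0 = 0.6865384615
Raise to the power 0.8:
(V/Q)^0.8 = 0.6865384615^0.8 = 0.7401707147
Multiply by A:
X50 = 8.5 * 0.7401707147
= 6.2915 cm

6.2915 cm


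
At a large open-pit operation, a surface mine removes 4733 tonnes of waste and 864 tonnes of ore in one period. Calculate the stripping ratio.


Stripping ratio = waste tonnage / ore tonnage
= 4733 / 864
= 5.478

5.478


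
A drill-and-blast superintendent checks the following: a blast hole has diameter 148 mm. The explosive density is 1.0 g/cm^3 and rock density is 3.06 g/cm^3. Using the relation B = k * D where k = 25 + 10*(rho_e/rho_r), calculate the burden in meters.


4.1837 m

First, compute k:
rho_e / rho_r = 1.0 / 3.06 = 0.3267973856
k = 25 + 10 * 0.3267973856 = 28.26797386
Then, compute burden:
B = k * D / 1000 = 28.26797386 * 148 / 1000
= 4183.660131 / 1000
= 4.1837 m


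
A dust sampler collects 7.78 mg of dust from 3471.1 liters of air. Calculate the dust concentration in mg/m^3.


Convert liters to m^3: 1 m^3 = 1000 L
Concentration = mass / volume * 1000
= 7.78 / 3471.1 * 1000
= 0.002241364409 * 1000
= 2.2414 mg/m^3

2.2414 mg/m^3


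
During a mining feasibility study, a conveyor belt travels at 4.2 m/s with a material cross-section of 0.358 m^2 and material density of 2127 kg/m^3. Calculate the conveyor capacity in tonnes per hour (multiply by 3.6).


Volumetric flow = speed * area
= 4.2 * 0.358 = 1.5036 m^3/s
Mass flow = volumetric * density
= 1.5036 * 2127 = 3198.1572 kg/s
Convert to t/h: multiply by 3.6
Capacity = 3198.1572 * 3.6
= 11513.3659 t/h

11513.3659 t/h


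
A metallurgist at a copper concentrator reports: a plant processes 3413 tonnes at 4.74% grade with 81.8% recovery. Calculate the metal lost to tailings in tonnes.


Total metal in feed:
= 3413 * 4.74 / 100 = 161.7762 tonnes
Metal recovered:
= 161.7762 * 81.8 / 100 = 132.3329316 tonnes
Metal lost to tailings:
= 161.7762 - 132.3329316
= 29.4433 tonnes

29.4433 tonnes


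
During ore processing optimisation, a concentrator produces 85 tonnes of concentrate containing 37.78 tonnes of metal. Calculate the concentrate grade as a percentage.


44.4471%

Grade = (metal in concentrate / concentrate mass) * 100
= (37.78 / 85) * 100
= 0.4444705882 * 100
= 44.4471%


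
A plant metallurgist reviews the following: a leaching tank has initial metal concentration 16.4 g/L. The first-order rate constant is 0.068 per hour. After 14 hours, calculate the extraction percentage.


Compute the exponent:
-k * t = -0.068 * 14 = -0.952
Remaining concentration:
C = 16.4 * exp(-0.952)
= 16.4 * 0.3859683144
= 6.329880356 g/L
Extracted = 16.4 - 6.329880356 = 10.07011964 g/L
Extraction % = 10.07011964 / 16.4 * 100
= 61.4032%

61.4032%


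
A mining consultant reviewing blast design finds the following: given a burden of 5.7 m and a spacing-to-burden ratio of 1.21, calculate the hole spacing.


6.897 m

Spacing = burden * ratio
= 5.7 * 1.21
= 6.897 m


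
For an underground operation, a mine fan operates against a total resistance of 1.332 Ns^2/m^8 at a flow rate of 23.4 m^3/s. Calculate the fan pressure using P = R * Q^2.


Compute Q^2:
Q^2 = 23.4^2 = 547.56
Compute pressure:
P = R * Q^2 = 1.332 * 547.56
= 729.3499 Pa

729.3499 Pa


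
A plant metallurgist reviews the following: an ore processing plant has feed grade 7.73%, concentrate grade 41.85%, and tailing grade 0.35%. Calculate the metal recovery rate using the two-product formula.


96.2774%

Using the two-product formula:
R = 100 * c * (f - t) / (f * (c - t))
Numerator = 100 * 41.85 * (7.73 - 0.35)
= 100 * 41.85 * 7.38
= 30885.3
Denominator = 7.73 * (41.85 - 0.35)
= 7.73 * 41.5
= 320.795
R = 30885.3 / 320.795
= 96.2774%


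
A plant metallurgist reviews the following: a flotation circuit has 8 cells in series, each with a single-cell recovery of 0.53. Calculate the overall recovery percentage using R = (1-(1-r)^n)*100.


Complement of single-cell recovery:
1 - r = 1 - 0.53 = 0.47
Raise to power n:
(1 - r)^8 = 0.47^8 = 0.002381128666
Overall recovery:
R = (1 - 0.002381128666) * 100
= 99.7619%

99.7619%


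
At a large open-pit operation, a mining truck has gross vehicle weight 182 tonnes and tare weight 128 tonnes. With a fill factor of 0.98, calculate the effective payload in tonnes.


Maximum payload = gross - tare
= 182 - 128 = 54 tonnes
Effective payload = max payload * fill factor
= 54 * 0.98
= 52.92 tonnes

52.92 tonnes


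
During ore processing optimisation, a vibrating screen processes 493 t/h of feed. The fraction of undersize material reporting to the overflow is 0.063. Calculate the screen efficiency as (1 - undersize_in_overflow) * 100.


Screen efficiency = (1 - fraction of undersize in overflow) * 100
= (1 - 0.063) * 100
= 0.937 * 100
= 93.7%

93.7%


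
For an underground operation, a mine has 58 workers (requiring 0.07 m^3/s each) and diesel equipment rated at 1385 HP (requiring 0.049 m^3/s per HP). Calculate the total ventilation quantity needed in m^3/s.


71.925 m^3/s

Airflow for workers:
Q_people = 58 * 0.07 = 4.06 m^3/s
Airflow for diesel equipment:
Q_diesel = 1385 * 0.049 = 67.865 m^3/s
Total ventilation:
Q_total = 4.06 + 67.865
= 71.925 m^3/s


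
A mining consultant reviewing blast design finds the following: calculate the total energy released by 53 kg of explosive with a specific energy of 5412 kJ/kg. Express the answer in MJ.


Energy = mass * specific_energy / 1000
= 53 * 5412 / 1000
= 286836 / 1000
= 286.836 MJ

286.836 MJ


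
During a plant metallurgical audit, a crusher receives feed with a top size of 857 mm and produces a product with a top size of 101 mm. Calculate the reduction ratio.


Reduction ratio = feed size / product size
= 857 / 101
= 8.4851

8.4851


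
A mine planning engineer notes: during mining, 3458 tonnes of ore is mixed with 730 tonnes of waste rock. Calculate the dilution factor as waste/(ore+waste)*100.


17.4308%

Total material = ore + waste
= 3458 + 730 = 4188 tonnes
Dilution = waste / total * 100
= 730 / 4188 * 100
= 0.1743075454 * 100
= 17.4308%


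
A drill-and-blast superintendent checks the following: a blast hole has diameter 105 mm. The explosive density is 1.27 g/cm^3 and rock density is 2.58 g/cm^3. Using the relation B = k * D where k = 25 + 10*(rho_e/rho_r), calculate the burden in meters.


3.1419 m

First, compute k:
rho_e / rho_r = 1.27 / 2.58 = 0.492248062
k = 25 + 10 * 0.492248062 = 29.92248062
Then, compute burden:
B = k * D / 1000 = 29.92248062 * 105 / 1000
= 3141.860465 / 1000
= 3.1419 m


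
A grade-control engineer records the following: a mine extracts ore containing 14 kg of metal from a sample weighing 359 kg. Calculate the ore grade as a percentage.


Ore grade = (metal mass / ore mass) * 100
= (14 / 359) * 100
= 0.03899721448 * 100
= 3.8997%

3.8997%


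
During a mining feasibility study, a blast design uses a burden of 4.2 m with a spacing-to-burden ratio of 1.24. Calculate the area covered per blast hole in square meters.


First, find the spacing:
Spacing = burden * ratio = 4.2 * 1.24
= 5.208 m
Then, calculate the area:
Area = burden * spacing = 4.2 * 5.208
= 21.8736 m^2

21.8736 m^2


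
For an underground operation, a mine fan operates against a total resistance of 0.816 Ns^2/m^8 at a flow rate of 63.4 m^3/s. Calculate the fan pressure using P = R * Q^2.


3279.961 Pa

Compute Q^2:
Q^2 = 63.4^2 = 4019.56
Compute pressure:
P = R * Q^2 = 0.816 * 4019.56
= 3279.961 Pa


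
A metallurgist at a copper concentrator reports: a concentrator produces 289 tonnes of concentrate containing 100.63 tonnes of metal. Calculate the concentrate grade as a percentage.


Grade = (metal in concentrate / concentrate mass) * 100
= (100.63 / 289) * 100
= 0.348200692 * 100
= 34.8201%

34.8201%


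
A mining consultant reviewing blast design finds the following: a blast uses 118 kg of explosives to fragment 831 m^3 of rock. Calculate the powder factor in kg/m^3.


Powder factor = explosive mass / rock volume
= 118 / 831
= 0.142 kg/m^3

0.142 kg/m^3


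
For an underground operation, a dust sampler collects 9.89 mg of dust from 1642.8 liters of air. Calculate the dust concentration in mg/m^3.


6.0202 mg/m^3

Convert liters to m^3: 1 m^3 = 1000 L
Concentration = mass / volume * 1000
= 9.89 / 1642.8 * 1000
= 0.006020209399 * 1000
= 6.0202 mg/m^3


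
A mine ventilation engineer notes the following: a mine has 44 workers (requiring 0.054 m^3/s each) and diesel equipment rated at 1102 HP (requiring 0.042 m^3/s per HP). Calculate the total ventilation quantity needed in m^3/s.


Airflow for workers:
Q_people = 44 * 0.054 = 2.376 m^3/s
Airflow for diesel equipment:
Q_diesel = 1102 * 0.042 = 46.284 m^3/s
Total ventilation:
Q_total = 2.376 + 46.284
= 48.66 m^3/s

48.66 m^3/s


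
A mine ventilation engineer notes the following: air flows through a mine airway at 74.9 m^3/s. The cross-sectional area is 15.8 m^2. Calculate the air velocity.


4.7405 m/s

Velocity = flow rate / cross-sectional area
= 74.9 / 15.8
= 4.7405 m/s


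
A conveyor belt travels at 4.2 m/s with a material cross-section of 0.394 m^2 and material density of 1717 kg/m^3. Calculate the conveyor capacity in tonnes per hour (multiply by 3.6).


Volumetric flow = speed * area
= 4.2 * 0.394 = 1.6548 m^3/s
Mass flow = volumetric * density
= 1.6548 * 1717 = 2841.2916 kg/s
Convert to t/h: multiply by 3.6
Capacity = 2841.2916 * 3.6
= 10228.6498 t/h

10228.6498 t/h


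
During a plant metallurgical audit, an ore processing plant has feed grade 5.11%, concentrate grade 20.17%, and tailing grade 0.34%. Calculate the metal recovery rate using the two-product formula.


94.9469%

Using the two-product formula:
R = 100 * c * (f - t) / (f * (c - t))
Numerator = 100 * 20.17 * (5.11 - 0.34)
= 100 * 20.17 * 4.77
= 9621.09
Denominator = 5.11 * (20.17 - 0.34)
= 5.11 * 19.83
= 101.3313
R = 9621.09 / 101.3313
= 94.9469%


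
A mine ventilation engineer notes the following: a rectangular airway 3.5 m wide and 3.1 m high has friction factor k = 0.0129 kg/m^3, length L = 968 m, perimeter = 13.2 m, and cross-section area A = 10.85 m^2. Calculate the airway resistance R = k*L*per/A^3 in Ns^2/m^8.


Compute the numerator:
k * L * per = 0.0129 * 968 * 13.2
= 164.83104
Compute the denominator:
A^3 = 10.85^3 = 1277.289125
Resistance:
R = 164.83104 / 1277.289125
= 0.129 Ns^2/m^8

0.129 Ns^2/m^8


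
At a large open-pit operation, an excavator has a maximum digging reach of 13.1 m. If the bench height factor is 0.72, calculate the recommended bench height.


9.432 m

Bench height = reach * factor
= 13.1 * 0.72
= 9.432 m


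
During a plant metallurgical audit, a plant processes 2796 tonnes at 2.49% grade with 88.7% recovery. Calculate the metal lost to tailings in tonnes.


Total metal in feed:
= 2796 * 2.49 / 100 = 69.6204 tonnes
Metal recovered:
= 69.6204 * 88.7 / 100 = 61.7532948 tonnes
Metal lost to tailings:
= 69.6204 - 61.7532948
= 7.8671 tonnes

7.8671 tonnes


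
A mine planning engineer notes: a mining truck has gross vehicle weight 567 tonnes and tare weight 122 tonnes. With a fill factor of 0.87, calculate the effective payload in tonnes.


387.15 tonnes

Maximum payload = gross - tare
= 567 - 122 = 445 tonnes
Effective payload = max payload * fill factor
= 445 * 0.87
= 387.15 tonnes


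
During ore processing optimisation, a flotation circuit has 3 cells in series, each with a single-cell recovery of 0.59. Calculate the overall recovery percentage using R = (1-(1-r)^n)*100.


Complement of single-cell recovery:
1 - r = 1 - 0.59 = 0.41
Raise to power n:
(1 - r)^3 = 0.41^3 = 0.068921
Overall recovery:
R = (1 - 0.068921) * 100
= 93.1079%

93.1079%


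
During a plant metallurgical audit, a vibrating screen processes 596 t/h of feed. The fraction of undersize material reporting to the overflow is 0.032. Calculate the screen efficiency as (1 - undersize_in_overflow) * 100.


96.8%

Screen efficiency = (1 - fraction of undersize in overflow) * 100
= (1 - 0.032) * 100
= 0.968 * 100
= 96.8%


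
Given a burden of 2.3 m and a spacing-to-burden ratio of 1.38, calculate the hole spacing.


3.174 m

Spacing = burden * ratio
= 2.3 * 1.38
= 3.174 m


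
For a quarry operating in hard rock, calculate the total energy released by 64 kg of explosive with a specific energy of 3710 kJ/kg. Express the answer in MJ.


Energy = mass * specific_energy / 1000
= 64 * 3710 / 1000
= 237440 / 1000
= 237.44 MJ

237.44 MJ


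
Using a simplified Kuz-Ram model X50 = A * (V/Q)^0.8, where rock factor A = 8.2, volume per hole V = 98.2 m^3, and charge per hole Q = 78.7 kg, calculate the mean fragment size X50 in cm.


9.7887 cm

Compute V/Q:
V/Q = 98.2 / 78.7 = 1.247776366
Raise to the power 0.8:
(V/Q)^0.8 = 1.247776366^0.8 = 1.193739059
Multiply by A:
X50 = 8.2 * 1.193739059
= 9.7887 cm


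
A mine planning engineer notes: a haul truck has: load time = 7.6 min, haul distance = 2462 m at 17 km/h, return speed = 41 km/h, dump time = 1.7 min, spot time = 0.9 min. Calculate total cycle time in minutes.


22.4923 min

Convert haul speed to m/min: 17 * 1000/60 = 283.3333333 m/min
Haul time = 2462 / 283.3333333 = 8.689411765 min
Convert return speed to m/min: 41 * 1000/60 = 683.3333333 m/min
Return time = 2462 / 683.3333333 = 3.602926829 min
Total cycle time:
= 7.6 + 8.689411765 + 1.7 + 3.602926829 + 0.9
= 22.4923 min


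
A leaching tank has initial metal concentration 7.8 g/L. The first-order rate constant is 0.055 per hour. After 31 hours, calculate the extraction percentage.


Compute the exponent:
-k * t = -0.055 * 31 = -1.705
Remaining concentration:
C = 7.8 * exp(-1.705)
= 7.8 * 0.1817723862
= 1.417824612 g/L
Extracted = 7.8 - 1.417824612 = 6.382175388 g/L
Extraction % = 6.382175388 / 7.8 * 100
= 81.8228%

81.8228%


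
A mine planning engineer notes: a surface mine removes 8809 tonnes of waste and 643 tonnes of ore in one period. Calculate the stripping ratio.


13.6998

Stripping ratio = waste tonnage / ore tonnage
= 8809 / 643
= 13.6998


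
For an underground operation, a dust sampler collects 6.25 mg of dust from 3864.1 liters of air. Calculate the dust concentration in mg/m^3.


Convert liters to m^3: 1 m^3 = 1000 L
Concentration = mass / volume * 1000
= 6.25 / 3864.1 * 1000
= 0.001617452964 * 1000
= 1.6175 mg/m^3

1.6175 mg/m^3


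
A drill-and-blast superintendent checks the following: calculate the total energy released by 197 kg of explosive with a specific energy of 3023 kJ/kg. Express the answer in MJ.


Energy = mass * specific_energy / 1000
= 197 * 3023 / 1000
= 595531 / 1000
= 595.531 MJ

595.531 MJ


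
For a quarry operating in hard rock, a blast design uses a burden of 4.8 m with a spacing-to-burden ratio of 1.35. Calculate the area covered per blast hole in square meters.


First, find the spacing:
Spacing = burden * ratio = 4.8 * 1.35
= 6.48 m
Then, calculate the area:
Area = burden * spacing = 4.8 * 6.48
= 31.104 m^2

31.104 m^2


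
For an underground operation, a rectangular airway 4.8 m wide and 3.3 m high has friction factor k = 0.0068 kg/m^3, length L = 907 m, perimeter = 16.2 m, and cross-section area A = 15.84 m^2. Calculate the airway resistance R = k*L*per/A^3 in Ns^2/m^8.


Compute the numerator:
k * L * per = 0.0068 * 907 * 16.2
= 99.91512
Compute the denominator:
A^3 = 15.84^3 = 3974.344704
Resistance:
R = 99.91512 / 3974.344704
= 0.0251 Ns^2/m^8

0.0251 Ns^2/m^8


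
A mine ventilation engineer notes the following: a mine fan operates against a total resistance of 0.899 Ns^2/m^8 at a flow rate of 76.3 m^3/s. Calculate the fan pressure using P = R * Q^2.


5233.6993 Pa

Compute Q^2:
Q^2 = 76.3^2 = 5821.69
Compute pressure:
P = R * Q^2 = 0.899 * 5821.69
= 5233.6993 Pa


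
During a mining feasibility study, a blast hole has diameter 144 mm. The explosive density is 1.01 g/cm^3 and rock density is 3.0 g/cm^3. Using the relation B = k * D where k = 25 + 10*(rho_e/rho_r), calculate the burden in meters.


4.0848 m

First, compute k:
rho_e / rho_r = 1.01 / 3.0 = 0.3366666667
k = 25 + 10 * 0.3366666667 = 28.36666667
Then, compute burden:
B = k * D / 1000 = 28.36666667 * 144 / 1000
= 4084.8 / 1000
= 4.0848 m


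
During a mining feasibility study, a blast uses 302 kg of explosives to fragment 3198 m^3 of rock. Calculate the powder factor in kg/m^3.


0.0944 kg/m^3

Powder factor = explosive mass / rock volume
= 302 / 3198
= 0.0944 kg/m^3


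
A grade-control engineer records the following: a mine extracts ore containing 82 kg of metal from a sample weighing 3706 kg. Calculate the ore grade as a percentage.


Ore grade = (metal mass / ore mass) * 100
= (82 / 3706) * 100
= 0.02212628171 * 100
= 2.2126%

2.2126%


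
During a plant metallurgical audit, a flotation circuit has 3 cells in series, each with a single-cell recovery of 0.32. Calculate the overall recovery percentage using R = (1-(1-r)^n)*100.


Complement of single-cell recovery:
1 - r = 1 - 0.32 = 0.68
Raise to power n:
(1 - r)^3 = 0.68^3 = 0.314432
Overall recovery:
R = (1 - 0.314432) * 100
= 68.5568%

68.5568%


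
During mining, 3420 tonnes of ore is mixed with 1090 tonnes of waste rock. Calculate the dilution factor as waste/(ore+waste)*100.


24.1685%

Total material = ore + waste
= 3420 + 1090 = 4510 tonnes
Dilution = waste / total * 100
= 1090 / 4510 * 100
= 0.2416851441 * 100
= 24.1685%


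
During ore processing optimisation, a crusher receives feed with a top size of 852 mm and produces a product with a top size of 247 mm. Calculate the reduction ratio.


Reduction ratio = feed size / product size
= 852 / 247
= 3.4494

3.4494


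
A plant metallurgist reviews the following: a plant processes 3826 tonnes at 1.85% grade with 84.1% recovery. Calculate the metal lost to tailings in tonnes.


11.2542 tonnes

Total metal in feed:
= 3826 * 1.85 / 100 = 70.781 tonnes
Metal recovered:
= 70.781 * 84.1 / 100 = 59.526821 tonnes
Metal lost to tailings:
= 70.781 - 59.526821
= 11.2542 tonnes


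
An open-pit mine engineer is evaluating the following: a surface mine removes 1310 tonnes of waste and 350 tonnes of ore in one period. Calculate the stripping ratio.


3.7429

Stripping ratio = waste tonnage / ore tonnage
= 1310 / 350
= 3.7429


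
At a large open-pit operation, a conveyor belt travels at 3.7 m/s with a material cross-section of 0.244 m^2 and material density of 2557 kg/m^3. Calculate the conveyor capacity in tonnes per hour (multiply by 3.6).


Volumetric flow = speed * area
= 3.7 * 0.244 = 0.9028 m^3/s
Mass flow = volumetric * density
= 0.9028 * 2557 = 2308.4596 kg/s
Convert to t/h: multiply by 3.6
Capacity = 2308.4596 * 3.6
= 8310.4546 t/h

8310.4546 t/h


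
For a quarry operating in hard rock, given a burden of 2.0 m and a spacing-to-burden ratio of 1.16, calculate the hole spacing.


Spacing = burden * ratio
= 2.0 * 1.16
= 2.32 m

2.32 m


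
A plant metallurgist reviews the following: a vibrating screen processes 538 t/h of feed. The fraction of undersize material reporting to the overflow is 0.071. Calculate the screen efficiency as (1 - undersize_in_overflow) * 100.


92.9%

Screen efficiency = (1 - fraction of undersize in overflow) * 100
= (1 - 0.071) * 100
= 0.929 * 100
= 92.9%


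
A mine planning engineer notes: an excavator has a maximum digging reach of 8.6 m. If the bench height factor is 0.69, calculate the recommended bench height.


5.934 m

Bench height = reach * factor
= 8.6 * 0.69
= 5.934 m


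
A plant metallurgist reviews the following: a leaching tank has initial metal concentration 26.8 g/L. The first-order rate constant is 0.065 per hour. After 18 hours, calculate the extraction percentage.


Compute the exponent:
-k * t = -0.065 * 18 = -1.17
Remaining concentration:
C = 26.8 * exp(-1.17)
= 26.8 * 0.3103669413
= 8.317834026 g/L
Extracted = 26.8 - 8.317834026 = 18.48216597 g/L
Extraction % = 18.48216597 / 26.8 * 100
= 68.9633%

68.9633%


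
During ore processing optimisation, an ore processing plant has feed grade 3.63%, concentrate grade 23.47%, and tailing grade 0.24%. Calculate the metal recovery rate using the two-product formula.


Using the two-product formula:
R = 100 * c * (f - t) / (f * (c - t))
Numerator = 100 * 23.47 * (3.63 - 0.24)
= 100 * 23.47 * 3.39
= 7956.33
Denominator = 3.63 * (23.47 - 0.24)
= 3.63 * 23.23
= 84.3249
R = 7956.33 / 84.3249
= 94.3533%

94.3533%


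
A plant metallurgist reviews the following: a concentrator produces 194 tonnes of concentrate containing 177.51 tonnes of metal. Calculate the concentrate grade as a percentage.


91.5%

Grade = (metal in concentrate / concentrate mass) * 100
= (177.51 / 194) * 100
= 0.915 * 100
= 91.5%


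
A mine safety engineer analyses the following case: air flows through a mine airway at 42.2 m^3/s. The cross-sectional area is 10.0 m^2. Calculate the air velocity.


4.22 m/s

Velocity = flow rate / cross-sectional area
= 42.2 / 10.0
= 4.22 m/s


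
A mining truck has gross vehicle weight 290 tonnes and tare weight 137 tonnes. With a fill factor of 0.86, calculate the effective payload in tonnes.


131.58 tonnes

Maximum payload = gross - tare
= 290 - 137 = 153 tonnes
Effective payload = max payload * fill factor
= 153 * 0.86
= 131.58 tonnes


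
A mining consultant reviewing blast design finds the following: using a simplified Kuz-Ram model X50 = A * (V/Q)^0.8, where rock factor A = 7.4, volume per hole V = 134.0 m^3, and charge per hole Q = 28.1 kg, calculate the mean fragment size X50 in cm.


25.8197 cm

Compute V/Q:
V/Q = 134.0 / 28.1 = 4.768683274
Raise to the power 0.8:
(V/Q)^0.8 = 4.768683274^0.8 = 3.48914311
Multiply by A:
X50 = 7.4 * 3.48914311
= 25.8197 cm


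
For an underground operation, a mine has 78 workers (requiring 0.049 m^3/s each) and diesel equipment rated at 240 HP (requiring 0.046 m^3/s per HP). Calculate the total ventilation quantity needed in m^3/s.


Airflow for workers:
Q_people = 78 * 0.049 = 3.822 m^3/s
Airflow for diesel equipment:
Q_diesel = 240 * 0.046 = 11.04 m^3/s
Total ventilation:
Q_total = 3.822 + 11.04
= 14.862 m^3/s

14.862 m^3/s


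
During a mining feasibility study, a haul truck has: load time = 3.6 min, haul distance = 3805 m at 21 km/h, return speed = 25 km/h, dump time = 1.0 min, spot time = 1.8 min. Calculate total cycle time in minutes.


26.4034 min

Convert haul speed to m/min: 21 * 1000/60 = 350 m/min
Haul time = 3805 / 350 = 10.87142857 min
Convert return speed to m/min: 25 * 1000/60 = 416.6666667 m/min
Return time = 3805 / 416.6666667 = 9.132 min
Total cycle time:
= 3.6 + 10.87142857 + 1.0 + 9.132 + 1.8
= 26.4034 min


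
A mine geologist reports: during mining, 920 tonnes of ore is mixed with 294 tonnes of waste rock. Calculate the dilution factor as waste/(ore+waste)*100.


Total material = ore + waste
= 920 + 294 = 1214 tonnes
Dilution = waste / total * 100
= 294 / 1214 * 100
= 0.2421746293 * 100
= 24.2175%

24.2175%


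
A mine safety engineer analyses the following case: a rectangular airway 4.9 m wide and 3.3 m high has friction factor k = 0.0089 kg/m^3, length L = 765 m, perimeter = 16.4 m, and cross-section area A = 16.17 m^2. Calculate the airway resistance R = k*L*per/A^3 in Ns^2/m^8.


Compute the numerator:
k * L * per = 0.0089 * 765 * 16.4
= 111.6594
Compute the denominator:
A^3 = 16.17^3 = 4227.952113
Resistance:
R = 111.6594 / 4227.952113
= 0.0264 Ns^2/m^8

0.0264 Ns^2/m^8


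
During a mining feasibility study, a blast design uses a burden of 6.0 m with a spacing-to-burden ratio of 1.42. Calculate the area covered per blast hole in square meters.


51.12 m^2

First, find the spacing:
Spacing = burden * ratio = 6.0 * 1.42
= 8.52 m
Then, calculate the area:
Area = burden * spacing = 6.0 * 8.52
= 51.12 m^2


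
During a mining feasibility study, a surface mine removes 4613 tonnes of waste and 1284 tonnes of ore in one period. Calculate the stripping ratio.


3.5927

Stripping ratio = waste tonnage / ore tonnage
= 4613 / 1284
= 3.5927


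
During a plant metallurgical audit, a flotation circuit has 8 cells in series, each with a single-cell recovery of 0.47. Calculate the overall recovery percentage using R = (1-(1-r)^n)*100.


99.3774%

Complement of single-cell recovery:
1 - r = 1 - 0.47 = 0.53
Raise to power n:
(1 - r)^8 = 0.53^8 = 0.006225969041
Overall recovery:
R = (1 - 0.006225969041) * 100
= 99.3774%


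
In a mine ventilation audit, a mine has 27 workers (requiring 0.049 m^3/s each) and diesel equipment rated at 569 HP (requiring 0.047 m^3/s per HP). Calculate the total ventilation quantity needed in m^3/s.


28.066 m^3/s

Airflow for workers:
Q_people = 27 * 0.049 = 1.323 m^3/s
Airflow for diesel equipment:
Q_diesel = 569 * 0.047 = 26.743 m^3/s
Total ventilation:
Q_total = 1.323 + 26.743
= 28.066 m^3/s


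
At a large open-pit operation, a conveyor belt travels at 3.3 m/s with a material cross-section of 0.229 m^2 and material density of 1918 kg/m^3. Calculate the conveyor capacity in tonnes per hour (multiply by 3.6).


Volumetric flow = speed * area
= 3.3 * 0.229 = 0.7557 m^3/s
Mass flow = volumetric * density
= 0.7557 * 1918 = 1449.4326 kg/s
Convert to t/h: multiply by 3.6
Capacity = 1449.4326 * 3.6
= 5217.9574 t/h

5217.9574 t/h


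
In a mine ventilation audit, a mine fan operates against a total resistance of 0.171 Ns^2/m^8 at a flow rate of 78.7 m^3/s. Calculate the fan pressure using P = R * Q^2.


1059.121 Pa

Compute Q^2:
Q^2 = 78.7^2 = 6193.69
Compute pressure:
P = R * Q^2 = 0.171 * 6193.69
= 1059.121 Pa


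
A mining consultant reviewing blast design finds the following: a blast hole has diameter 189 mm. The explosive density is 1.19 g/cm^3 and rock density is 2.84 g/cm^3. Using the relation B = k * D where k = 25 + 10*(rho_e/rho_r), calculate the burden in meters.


5.5169 m

First, compute k:
rho_e / rho_r = 1.19 / 2.84 = 0.4190140845
k = 25 + 10 * 0.4190140845 = 29.19014085
Then, compute burden:
B = k * D / 1000 = 29.19014085 * 189 / 1000
= 5516.93662 / 1000
= 5.5169 m


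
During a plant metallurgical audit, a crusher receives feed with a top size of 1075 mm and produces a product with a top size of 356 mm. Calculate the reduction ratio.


3.0197

Reduction ratio = feed size / product size
= 1075 / 356
= 3.0197


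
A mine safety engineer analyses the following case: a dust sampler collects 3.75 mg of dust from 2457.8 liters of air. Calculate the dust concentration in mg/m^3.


1.5258 mg/m^3

Convert liters to m^3: 1 m^3 = 1000 L
Concentration = mass / volume * 1000
= 3.75 / 2457.8 * 1000
= 0.00152575474 * 1000
= 1.5258 mg/m^3


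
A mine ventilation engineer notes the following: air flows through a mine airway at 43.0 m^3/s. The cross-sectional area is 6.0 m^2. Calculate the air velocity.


Velocity = flow rate / cross-sectional area
= 43.0 / 6.0
= 7.1667 m/s

7.1667 m/s


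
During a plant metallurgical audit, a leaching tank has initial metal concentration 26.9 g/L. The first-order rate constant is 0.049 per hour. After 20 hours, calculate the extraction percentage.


Compute the exponent:
-k * t = -0.049 * 20 = -0.98
Remaining concentration:
C = 26.9 * exp(-0.98)
= 26.9 * 0.3753110989
= 10.09586856 g/L
Extracted = 26.9 - 10.09586856 = 16.80413144 g/L
Extraction % = 16.80413144 / 26.9 * 100
= 62.4689%

62.4689%


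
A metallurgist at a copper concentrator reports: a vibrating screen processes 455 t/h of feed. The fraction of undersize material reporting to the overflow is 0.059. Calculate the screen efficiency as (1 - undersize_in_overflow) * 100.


94.1%

Screen efficiency = (1 - fraction of undersize in overflow) * 100
= (1 - 0.059) * 100
= 0.941 * 100
= 94.1%


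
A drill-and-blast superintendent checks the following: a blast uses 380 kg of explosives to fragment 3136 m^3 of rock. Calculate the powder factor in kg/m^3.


Powder factor = explosive mass / rock volume
= 380 / 3136
= 0.1212 kg/m^3

0.1212 kg/m^3


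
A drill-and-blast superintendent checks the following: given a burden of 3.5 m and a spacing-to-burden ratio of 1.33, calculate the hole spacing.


Spacing = burden * ratio
= 3.5 * 1.33
= 4.655 m

4.655 m


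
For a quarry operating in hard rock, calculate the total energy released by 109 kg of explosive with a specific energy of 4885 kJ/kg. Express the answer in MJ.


Energy = mass * specific_energy / 1000
= 109 * 4885 / 1000
= 532465 / 1000
= 532.465 MJ

532.465 MJ


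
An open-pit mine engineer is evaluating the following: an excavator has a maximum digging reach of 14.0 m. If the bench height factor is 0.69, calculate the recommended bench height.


Bench height = reach * factor
= 14.0 * 0.69
= 9.66 m

9.66 m


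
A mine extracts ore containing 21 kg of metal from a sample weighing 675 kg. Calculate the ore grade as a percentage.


Ore grade = (metal mass / ore mass) * 100
= (21 / 675) * 100
= 0.03111111111 * 100
= 3.1111%

3.1111%


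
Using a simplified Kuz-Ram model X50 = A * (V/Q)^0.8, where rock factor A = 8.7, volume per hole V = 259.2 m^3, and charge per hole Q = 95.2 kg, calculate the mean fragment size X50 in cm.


Compute V/Q:
V/Q = 259.2 / 95.2 = 2.722689076
Raise to the power 0.8:
(V/Q)^0.8 = 2.722689076^0.8 = 2.22842714
Multiply by A:
X50 = 8.7 * 2.22842714
= 19.3873 cm

19.3873 cm


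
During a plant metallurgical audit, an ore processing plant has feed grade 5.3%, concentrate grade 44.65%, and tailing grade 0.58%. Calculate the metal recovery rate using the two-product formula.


Using the two-product formula:
R = 100 * c * (f - t) / (f * (c - t))
Numerator = 100 * 44.65 * (5.3 - 0.58)
= 100 * 44.65 * 4.72
= 21074.8
Denominator = 5.3 * (44.65 - 0.58)
= 5.3 * 44.07
= 233.571
R = 21074.8 / 233.571
= 90.2287%

90.2287%


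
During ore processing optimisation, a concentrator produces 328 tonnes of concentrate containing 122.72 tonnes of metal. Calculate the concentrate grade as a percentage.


Grade = (metal in concentrate / concentrate mass) * 100
= (122.72 / 328) * 100
= 0.3741463415 * 100
= 37.4146%

37.4146%


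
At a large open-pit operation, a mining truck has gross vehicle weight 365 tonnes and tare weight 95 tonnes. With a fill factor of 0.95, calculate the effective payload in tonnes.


Maximum payload = gross - tare
= 365 - 95 = 270 tonnes
Effective payload = max payload * fill factor
= 270 * 0.95
= 256.5 tonnes

256.5 tonnes


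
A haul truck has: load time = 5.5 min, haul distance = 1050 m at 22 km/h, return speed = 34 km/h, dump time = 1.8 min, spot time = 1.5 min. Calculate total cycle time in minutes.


Convert haul speed to m/min: 22 * 1000/60 = 366.6666667 m/min
Haul time = 1050 / 366.6666667 = 2.863636364 min
Convert return speed to m/min: 34 * 1000/60 = 566.6666667 m/min
Return time = 1050 / 566.6666667 = 1.852941176 min
Total cycle time:
= 5.5 + 2.863636364 + 1.8 + 1.852941176 + 1.5
= 13.5166 min

13.5166 min


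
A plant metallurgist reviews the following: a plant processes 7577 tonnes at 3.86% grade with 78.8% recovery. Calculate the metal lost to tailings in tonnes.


Total metal in feed:
= 7577 * 3.86 / 100 = 292.4722 tonnes
Metal recovered:
= 292.4722 * 78.8 / 100 = 230.4680936 tonnes
Metal lost to tailings:
= 292.4722 - 230.4680936
= 62.0041 tonnes

62.0041 tonnes


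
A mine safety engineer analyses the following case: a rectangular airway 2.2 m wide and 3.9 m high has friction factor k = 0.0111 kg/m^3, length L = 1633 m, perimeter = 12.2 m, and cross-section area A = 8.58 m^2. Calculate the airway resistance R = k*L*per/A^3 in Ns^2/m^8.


Compute the numerator:
k * L * per = 0.0111 * 1633 * 12.2
= 221.14086
Compute the denominator:
A^3 = 8.58^3 = 631.628712
Resistance:
R = 221.14086 / 631.628712
= 0.3501 Ns^2/m^8

0.3501 Ns^2/m^8


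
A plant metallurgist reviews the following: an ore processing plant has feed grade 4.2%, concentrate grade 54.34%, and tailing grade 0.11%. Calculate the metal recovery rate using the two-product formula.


Using the two-product formula:
R = 100 * c * (f - t) / (f * (c - t))
Numerator = 100 * 54.34 * (4.2 - 0.11)
= 100 * 54.34 * 4.09
= 22225.06
Denominator = 4.2 * (54.34 - 0.11)
= 4.2 * 54.23
= 227.766
R = 22225.06 / 227.766
= 97.5785%

97.5785%


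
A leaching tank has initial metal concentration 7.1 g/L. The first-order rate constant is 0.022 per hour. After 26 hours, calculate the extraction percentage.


43.5604%

Compute the exponent:
-k * t = -0.022 * 26 = -0.572
Remaining concentration:
C = 7.1 * exp(-0.572)
= 7.1 * 0.5643955181
= 4.007208179 g/L
Extracted = 7.1 - 4.007208179 = 3.092791821 g/L
Extraction % = 3.092791821 / 7.1 * 100
= 43.5604%


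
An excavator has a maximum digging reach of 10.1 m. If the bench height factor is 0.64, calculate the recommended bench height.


Bench height = reach * factor
= 10.1 * 0.64
= 6.464 m

6.464 m


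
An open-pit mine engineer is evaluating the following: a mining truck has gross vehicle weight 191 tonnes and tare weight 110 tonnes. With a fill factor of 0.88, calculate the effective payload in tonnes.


71.28 tonnes

Maximum payload = gross - tare
= 191 - 110 = 81 tonnes
Effective payload = max payload * fill factor
= 81 * 0.88
= 71.28 tonnes


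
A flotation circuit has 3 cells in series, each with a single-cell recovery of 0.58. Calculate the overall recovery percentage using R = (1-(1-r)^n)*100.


Complement of single-cell recovery:
1 - r = 1 - 0.58 = 0.42
Raise to power n:
(1 - r)^3 = 0.42^3 = 0.074088
Overall recovery:
R = (1 - 0.074088) * 100
= 92.5912%

92.5912%


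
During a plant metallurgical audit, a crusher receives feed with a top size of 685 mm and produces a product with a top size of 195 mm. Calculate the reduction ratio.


3.5128

Reduction ratio = feed size / product size
= 685 / 195
= 3.5128


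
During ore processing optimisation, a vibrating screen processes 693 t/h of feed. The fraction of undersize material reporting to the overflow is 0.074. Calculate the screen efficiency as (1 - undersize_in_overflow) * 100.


Screen efficiency = (1 - fraction of undersize in overflow) * 100
= (1 - 0.074) * 100
= 0.926 * 100
= 92.6%

92.6%


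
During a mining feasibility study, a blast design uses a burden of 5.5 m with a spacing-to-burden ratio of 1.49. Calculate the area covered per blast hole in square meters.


45.0725 m^2

First, find the spacing:
Spacing = burden * ratio = 5.5 * 1.49
= 8.195 m
Then, calculate the area:
Area = burden * spacing = 5.5 * 8.195
= 45.0725 m^2


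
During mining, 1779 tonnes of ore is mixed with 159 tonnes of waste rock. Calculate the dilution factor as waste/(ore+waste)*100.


8.2043%

Total material = ore + waste
= 1779 + 159 = 1938 tonnes
Dilution = waste / total * 100
= 159 / 1938 * 100
= 0.08204334365 * 100
= 8.2043%
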